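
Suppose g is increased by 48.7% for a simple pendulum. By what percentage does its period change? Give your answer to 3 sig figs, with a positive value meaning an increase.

T ∝ 1/√g, so T'/T = 1/√(1.487) = 0.8201.
Percentage change in T = (0.8201 − 1) × 100% = -18.0%.

-18.0%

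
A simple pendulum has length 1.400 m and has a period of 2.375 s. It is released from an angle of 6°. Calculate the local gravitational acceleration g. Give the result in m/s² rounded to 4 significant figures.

From T = 2π√(L/g), g = 4π²L/T² = 4π² × 1.400/2.3750² = 9.799 m/s².

9.799 m/s²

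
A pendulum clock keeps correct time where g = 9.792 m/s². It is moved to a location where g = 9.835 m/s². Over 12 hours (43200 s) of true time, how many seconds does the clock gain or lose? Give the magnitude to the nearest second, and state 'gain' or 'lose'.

The clock's period scales as T ∝ 1/√g, so T'/T = √(9.792/9.835) = 0.997812.
In 43200 s of true time the clock registers 43200/0.997812 = 43294.7 s, so it gains 95 s.

gain 95 s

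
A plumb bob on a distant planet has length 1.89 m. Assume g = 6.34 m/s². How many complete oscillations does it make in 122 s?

T = 2π√(L/g) = 2π√(1.89/6.34) = 3.431 s.
Number of complete oscillations = ⌊122/3.431⌋ = ⌊35.56⌋ = 35.

35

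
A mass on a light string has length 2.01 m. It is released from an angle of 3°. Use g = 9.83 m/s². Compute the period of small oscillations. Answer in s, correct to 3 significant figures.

T = 2π√(L/g) = 2π√(2.01/9.83) = 2π × 0.4522 = 2.84 s.

2.84 s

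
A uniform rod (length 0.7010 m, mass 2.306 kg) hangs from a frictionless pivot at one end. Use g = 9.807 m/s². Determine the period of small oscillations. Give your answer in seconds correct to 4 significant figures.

1.372 s

For a physical pendulum T = 2π√(I/(mgd)), with d = 0.35050 m from pivot to centre of mass.
I_cm = mL²/12 = 2.306 × 0.7010²/12 = 0.094431 kg·m²; I = I_cm + md² = 0.094431 + 2.306 × 0.35050² = 0.37772 kg·m².
T = 2π√(0.37772/(2.306 × 9.807 × 0.35050)) = 1.372 s.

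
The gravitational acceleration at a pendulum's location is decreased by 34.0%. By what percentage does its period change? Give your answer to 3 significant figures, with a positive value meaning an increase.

T ∝ 1/√g, so T'/T = 1/√(0.6600) = 1.231.
Percentage change in T = (1.231 − 1) × 100% = 23.1%.

23.1%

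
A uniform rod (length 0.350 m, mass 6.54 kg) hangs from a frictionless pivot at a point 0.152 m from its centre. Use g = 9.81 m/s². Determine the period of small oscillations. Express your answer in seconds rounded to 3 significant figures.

For a physical pendulum T = 2π√(I/(mgd)), with d = 0.1520 m from pivot to centre of mass.
I_cm = mL²/12 = 6.54 × 0.350²/12 = 0.06676 kg·m²; I = I_cm + md² = 0.06676 + 6.54 × 0.1520² = 0.2179 kg·m².
T = 2π√(0.2179/(6.54 × 9.81 × 0.1520)) = 0.939 s.

0.939 s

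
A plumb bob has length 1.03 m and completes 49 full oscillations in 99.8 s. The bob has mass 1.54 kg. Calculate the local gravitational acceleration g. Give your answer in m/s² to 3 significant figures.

T = 99.8/49 = 2.037 s.
From T = 2π√(L/g), g = 4π²L/T² = 4π² × 1.03/2.037² = 9.80 m/s².

9.80 m/s²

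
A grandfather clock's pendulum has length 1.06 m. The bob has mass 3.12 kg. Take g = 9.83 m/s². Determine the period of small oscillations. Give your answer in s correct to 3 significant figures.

T = 2π√(L/g) = 2π√(1.06/9.83) = 2π × 0.3284 = 2.06 s.

2.06 s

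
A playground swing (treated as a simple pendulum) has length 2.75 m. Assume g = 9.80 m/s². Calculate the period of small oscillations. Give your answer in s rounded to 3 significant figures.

3.33 s

T = 2π√(L/g) = 2π√(2.75/9.80) = 2π × 0.5297 = 3.33 s.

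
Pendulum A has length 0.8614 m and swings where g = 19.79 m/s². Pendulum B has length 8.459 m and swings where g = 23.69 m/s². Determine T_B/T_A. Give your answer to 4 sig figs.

T = 2π√(L/g), so T_B/T_A = √((L_B/g_B)/(L_A/g_A)) = √((8.459/23.69)/(0.8614/19.79)) = 2.864.

2.864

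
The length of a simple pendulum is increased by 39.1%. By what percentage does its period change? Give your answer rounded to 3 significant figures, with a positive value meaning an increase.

T ∝ √L, so T'/T = √(1.391) = 1.179.
Percentage change in T = (1.179 − 1) × 100% = 17.9%.

17.9%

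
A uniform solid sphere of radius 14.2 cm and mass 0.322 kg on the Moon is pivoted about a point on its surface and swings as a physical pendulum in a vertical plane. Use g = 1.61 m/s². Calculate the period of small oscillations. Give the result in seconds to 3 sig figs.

2.21 s

I_cm = (2/5)mr² = 0.002597 kg·m². The pivot is at distance d = 0.142 m from the centre of mass.
By the parallel-axis theorem, I = I_cm + md² = 0.002597 + 0.006493 = 0.009090 kg·m².
T = 2π√(I/(mgd)) = 2π√(0.009090/(0.322 × 1.61 × 0.142)) = 2.21 s.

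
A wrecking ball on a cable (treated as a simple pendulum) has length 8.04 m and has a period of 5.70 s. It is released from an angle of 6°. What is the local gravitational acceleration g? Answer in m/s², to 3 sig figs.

9.77 m/s²

From T = 2π√(L/g), g = 4π²L/T² = 4π² × 8.04/5.700² = 9.77 m/s².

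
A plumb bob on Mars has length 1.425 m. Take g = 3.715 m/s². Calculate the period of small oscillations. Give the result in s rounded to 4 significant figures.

3.891 s

T = 2π√(L/g) = 2π√(1.425/3.715) = 2π × 0.61934 = 3.891 s.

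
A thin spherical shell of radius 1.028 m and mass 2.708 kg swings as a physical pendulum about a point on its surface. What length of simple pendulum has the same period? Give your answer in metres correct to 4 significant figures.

The equivalent simple-pendulum length is L_eq = I/(md), where I is about the pivot and d = 1.0280 m.
I_cm = (2/3)mR² = 1.9078 kg·m², so I = I_cm + md² = 1.9078 + 2.8618 = 4.7696 kg·m².
L_eq = 4.7696/(2.708 × 1.0280) = 1.713 m.

1.713 m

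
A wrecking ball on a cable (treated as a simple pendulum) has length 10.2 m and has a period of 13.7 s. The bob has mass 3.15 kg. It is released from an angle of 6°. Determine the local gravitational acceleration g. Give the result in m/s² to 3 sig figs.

From T = 2π√(L/g), g = 4π²L/T² = 4π² × 10.2/13.70² = 2.15 m/s².

2.15 m/s²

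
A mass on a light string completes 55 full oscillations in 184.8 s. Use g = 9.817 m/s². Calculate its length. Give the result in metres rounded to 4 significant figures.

2.807 m

T = 184.8/55 = 3.3600 s.
From T = 2π√(L/g), L = gT²/(4π²) = 9.817 × 3.3600²/(4π²) = 2.807 m.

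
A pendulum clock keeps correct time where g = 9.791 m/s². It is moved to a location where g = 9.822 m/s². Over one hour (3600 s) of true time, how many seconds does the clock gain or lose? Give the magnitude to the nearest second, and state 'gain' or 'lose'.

gain 6 s

The clock's period scales as T ∝ 1/√g, so T'/T = √(9.791/9.822) = 0.998421.
In 3600 s of true time the clock registers 3600/0.998421 = 3605.7 s, so it gains 6 s.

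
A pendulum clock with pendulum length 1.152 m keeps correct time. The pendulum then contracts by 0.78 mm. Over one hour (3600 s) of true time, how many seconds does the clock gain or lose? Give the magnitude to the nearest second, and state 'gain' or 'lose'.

T ∝ √L, so T'/T = √(1.15122/1.152) = 0.999661.
In 3600 s of true time the clock registers 3600/0.999661 = 3601.2 s, so it gains 1 s.

gain 1 s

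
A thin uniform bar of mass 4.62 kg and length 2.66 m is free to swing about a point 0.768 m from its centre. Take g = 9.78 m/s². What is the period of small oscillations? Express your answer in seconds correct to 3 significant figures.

2.49 s

For a physical pendulum T = 2π√(I/(mgd)), with d = 0.7680 m from pivot to centre of mass.
I_cm = mL²/12 = 4.62 × 2.66²/12 = 2.724 kg·m²; I = I_cm + md² = 2.724 + 4.62 × 0.7680² = 5.449 kg·m².
T = 2π√(5.449/(4.62 × 9.78 × 0.7680)) = 2.49 s.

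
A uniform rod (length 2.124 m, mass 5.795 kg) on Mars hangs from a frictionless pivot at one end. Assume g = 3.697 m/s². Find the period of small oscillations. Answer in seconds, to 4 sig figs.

For a physical pendulum T = 2π√(I/(mgd)), with d = 1.0620 m from pivot to centre of mass.
I_cm = mL²/12 = 5.795 × 2.124²/12 = 2.1786 kg·m²; I = I_cm + md² = 2.1786 + 5.795 × 1.0620² = 8.7145 kg·m².
T = 2π√(8.7145/(5.795 × 3.697 × 1.0620)) = 3.889 s.

3.889 s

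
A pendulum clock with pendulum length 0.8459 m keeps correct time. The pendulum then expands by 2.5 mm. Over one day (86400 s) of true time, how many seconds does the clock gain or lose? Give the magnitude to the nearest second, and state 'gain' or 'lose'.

T ∝ √L, so T'/T = √(0.84840/0.8459) = 1.00148.
In 86400 s of true time the clock registers 86400/1.00148 = 86272.6 s, so it loses 127 s.

lose 127 s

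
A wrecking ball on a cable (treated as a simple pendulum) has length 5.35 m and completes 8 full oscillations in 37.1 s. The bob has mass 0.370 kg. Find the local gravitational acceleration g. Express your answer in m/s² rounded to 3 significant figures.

9.82 m/s²

T = 37.1/8 = 4.638 s.
From T = 2π√(L/g), g = 4π²L/T² = 4π² × 5.35/4.638² = 9.82 m/s².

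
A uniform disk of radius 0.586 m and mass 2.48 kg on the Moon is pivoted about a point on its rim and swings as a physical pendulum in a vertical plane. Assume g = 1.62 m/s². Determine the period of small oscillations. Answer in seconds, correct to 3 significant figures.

I_cm = ½mr² = 0.4258 kg·m². The pivot is at distance d = 0.586 m from the centre of mass.
By the parallel-axis theorem, I = I_cm + md² = 0.4258 + 0.8516 = 1.277 kg·m².
T = 2π√(I/(mgd)) = 2π√(1.277/(2.48 × 1.62 × 0.586)) = 4.63 s.

4.63 s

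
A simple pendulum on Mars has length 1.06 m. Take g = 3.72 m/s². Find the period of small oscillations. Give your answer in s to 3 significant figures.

T = 2π√(L/g) = 2π√(1.06/3.72) = 2π × 0.5338 = 3.35 s.

3.35 s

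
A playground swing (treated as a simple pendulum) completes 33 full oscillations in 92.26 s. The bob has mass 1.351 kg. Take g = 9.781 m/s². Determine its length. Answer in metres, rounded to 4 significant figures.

1.937 m

T = 92.26/33 = 2.7958 s.
From T = 2π√(L/g), L = gT²/(4π²) = 9.781 × 2.7958²/(4π²) = 1.937 m.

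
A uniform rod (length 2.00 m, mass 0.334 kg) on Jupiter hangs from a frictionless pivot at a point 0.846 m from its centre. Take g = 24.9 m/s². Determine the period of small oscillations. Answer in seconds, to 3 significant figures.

For a physical pendulum T = 2π√(I/(mgd)), with d = 0.8460 m from pivot to centre of mass.
I_cm = mL²/12 = 0.334 × 2.00²/12 = 0.1113 kg·m²; I = I_cm + md² = 0.1113 + 0.334 × 0.8460² = 0.3504 kg·m².
T = 2π√(0.3504/(0.334 × 24.9 × 0.8460)) = 1.40 s.

1.40 s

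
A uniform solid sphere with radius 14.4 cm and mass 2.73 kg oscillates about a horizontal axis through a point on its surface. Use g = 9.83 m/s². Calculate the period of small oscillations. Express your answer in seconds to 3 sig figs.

0.900 s

I_cm = (2/5)mr² = 0.02264 kg·m². The pivot is at distance d = 0.144 m from the centre of mass.
By the parallel-axis theorem, I = I_cm + md² = 0.02264 + 0.05661 = 0.07925 kg·m².
T = 2π√(I/(mgd)) = 2π√(0.07925/(2.73 × 9.83 × 0.144)) = 0.900 s.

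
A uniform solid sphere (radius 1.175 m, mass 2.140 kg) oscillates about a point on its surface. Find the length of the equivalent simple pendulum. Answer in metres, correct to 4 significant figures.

1.645 m

The equivalent simple-pendulum length is L_eq = I/(md), where I is about the pivot and d = 1.1750 m.
I_cm = (2/5)mR² = 1.1818 kg·m², so I = I_cm + md² = 1.1818 + 2.9545 = 4.1364 kg·m².
L_eq = 4.1364/(2.140 × 1.1750) = 1.645 m.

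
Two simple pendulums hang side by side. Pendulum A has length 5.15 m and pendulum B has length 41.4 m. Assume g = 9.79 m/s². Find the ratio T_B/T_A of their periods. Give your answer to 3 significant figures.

2.84

T ∝ √L, so T_B/T_A = √(L_B/L_A) = √(41.4/5.15) = 2.84.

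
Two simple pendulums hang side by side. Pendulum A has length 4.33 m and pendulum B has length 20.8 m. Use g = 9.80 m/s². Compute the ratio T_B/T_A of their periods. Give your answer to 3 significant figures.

T ∝ √L, so T_B/T_A = √(L_B/L_A) = √(20.8/4.33) = 2.19.

2.19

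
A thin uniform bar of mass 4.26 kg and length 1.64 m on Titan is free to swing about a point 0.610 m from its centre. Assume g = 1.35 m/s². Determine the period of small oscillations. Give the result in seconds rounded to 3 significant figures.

5.35 s

For a physical pendulum T = 2π√(I/(mgd)), with d = 0.6100 m from pivot to centre of mass.
I_cm = mL²/12 = 4.26 × 1.64²/12 = 0.9548 kg·m²; I = I_cm + md² = 0.9548 + 4.26 × 0.6100² = 2.540 kg·m².
T = 2π√(2.540/(4.26 × 1.35 × 0.6100)) = 5.35 s.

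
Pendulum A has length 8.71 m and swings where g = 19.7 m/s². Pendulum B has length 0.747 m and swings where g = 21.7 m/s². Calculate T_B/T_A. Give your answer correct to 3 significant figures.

0.279

T = 2π√(L/g), so T_B/T_A = √((L_B/g_B)/(L_A/g_A)) = √((0.747/21.7)/(8.71/19.7)) = 0.279.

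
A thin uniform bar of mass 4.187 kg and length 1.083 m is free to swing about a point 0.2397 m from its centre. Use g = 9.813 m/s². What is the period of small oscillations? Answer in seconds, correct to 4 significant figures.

For a physical pendulum T = 2π√(I/(mgd)), with d = 0.23970 m from pivot to centre of mass.
I_cm = mL²/12 = 4.187 × 1.083²/12 = 0.40924 kg·m²; I = I_cm + md² = 0.40924 + 4.187 × 0.23970² = 0.64981 kg·m².
T = 2π√(0.64981/(4.187 × 9.813 × 0.23970)) = 1.614 s.

1.614 s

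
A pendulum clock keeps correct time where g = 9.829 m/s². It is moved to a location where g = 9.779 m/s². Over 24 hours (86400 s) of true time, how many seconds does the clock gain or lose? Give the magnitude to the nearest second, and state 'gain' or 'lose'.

lose 220 s

The clock's period scales as T ∝ 1/√g, so T'/T = √(9.829/9.779) = 1.00255.
In 86400 s of true time the clock registers 86400/1.00255 = 86180.0 s, so it loses 220 s.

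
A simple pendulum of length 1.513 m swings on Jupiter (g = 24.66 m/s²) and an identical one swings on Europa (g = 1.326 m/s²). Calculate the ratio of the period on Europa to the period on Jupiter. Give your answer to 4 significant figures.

4.312

T ∝ 1/√g, so T₂/T₁ = √(g₁/g₂) = √(24.66/1.326) = 4.312.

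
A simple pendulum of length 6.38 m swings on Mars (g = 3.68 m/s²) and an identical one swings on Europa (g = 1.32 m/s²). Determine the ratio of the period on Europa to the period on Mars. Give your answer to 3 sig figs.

T ∝ 1/√g, so T₂/T₁ = √(g₁/g₂) = √(3.68/1.32) = 1.67.

1.67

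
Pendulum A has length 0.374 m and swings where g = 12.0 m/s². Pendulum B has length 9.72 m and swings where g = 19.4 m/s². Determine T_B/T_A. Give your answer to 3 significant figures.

T = 2π√(L/g), so T_B/T_A = √((L_B/g_B)/(L_A/g_A)) = √((9.72/19.4)/(0.374/12.0)) = 4.01.

4.01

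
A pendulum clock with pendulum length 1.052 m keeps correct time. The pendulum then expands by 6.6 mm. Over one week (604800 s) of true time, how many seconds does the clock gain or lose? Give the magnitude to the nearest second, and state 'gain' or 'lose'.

lose 1888 s

T ∝ √L, so T'/T = √(1.05860/1.052) = 1.00313.
In 604800 s of true time the clock registers 604800/1.00313 = 602911.7 s, so it loses 1888 s.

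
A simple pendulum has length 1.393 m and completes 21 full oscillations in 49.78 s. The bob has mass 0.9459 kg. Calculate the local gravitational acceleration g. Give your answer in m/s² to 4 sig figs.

9.787 m/s²

T = 49.78/21 = 2.3705 s.
From T = 2π√(L/g), g = 4π²L/T² = 4π² × 1.393/2.3705² = 9.787 m/s².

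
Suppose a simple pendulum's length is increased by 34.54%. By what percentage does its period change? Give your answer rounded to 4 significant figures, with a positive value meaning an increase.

15.99%

T ∝ √L, so T'/T = √(1.3454) = 1.1599.
Percentage change in T = (1.1599 − 1) × 100% = 15.99%.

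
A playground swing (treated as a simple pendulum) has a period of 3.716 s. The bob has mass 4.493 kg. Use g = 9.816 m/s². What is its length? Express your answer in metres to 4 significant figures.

3.433 m

From T = 2π√(L/g), L = gT²/(4π²) = 9.816 × 3.7160²/(4π²) = 3.433 m.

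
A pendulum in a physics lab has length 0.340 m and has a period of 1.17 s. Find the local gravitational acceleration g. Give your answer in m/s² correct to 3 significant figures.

9.81 m/s²

From T = 2π√(L/g), g = 4π²L/T² = 4π² × 0.340/1.170² = 9.81 m/s².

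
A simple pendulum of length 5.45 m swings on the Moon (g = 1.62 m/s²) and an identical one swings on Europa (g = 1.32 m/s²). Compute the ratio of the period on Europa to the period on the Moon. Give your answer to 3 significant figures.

1.11

T ∝ 1/√g, so T₂/T₁ = √(g₁/g₂) = √(1.62/1.32) = 1.11.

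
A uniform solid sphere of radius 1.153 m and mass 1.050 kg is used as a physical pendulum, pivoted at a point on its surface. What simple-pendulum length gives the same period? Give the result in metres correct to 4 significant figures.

1.614 m

The equivalent simple-pendulum length is L_eq = I/(md), where I is about the pivot and d = 1.1530 m.
I_cm = (2/5)mR² = 0.55835 kg·m², so I = I_cm + md² = 0.55835 + 1.3959 = 1.9542 kg·m².
L_eq = 1.9542/(1.050 × 1.1530) = 1.614 m.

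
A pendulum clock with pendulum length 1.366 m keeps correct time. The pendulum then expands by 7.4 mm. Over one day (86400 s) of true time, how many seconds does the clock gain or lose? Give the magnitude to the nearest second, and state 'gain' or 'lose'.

lose 233 s

T ∝ √L, so T'/T = √(1.37340/1.366) = 1.00270.
In 86400 s of true time the clock registers 86400/1.00270 = 86166.9 s, so it loses 233 s.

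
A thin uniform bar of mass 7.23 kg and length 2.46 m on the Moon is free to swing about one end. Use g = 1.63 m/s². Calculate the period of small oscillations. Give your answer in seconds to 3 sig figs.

6.30 s

For a physical pendulum T = 2π√(I/(mgd)), with d = 1.230 m from pivot to centre of mass.
I_cm = mL²/12 = 7.23 × 2.46²/12 = 3.646 kg·m²; I = I_cm + md² = 3.646 + 7.23 × 1.230² = 14.58 kg·m².
T = 2π√(14.58/(7.23 × 1.63 × 1.230)) = 6.30 s.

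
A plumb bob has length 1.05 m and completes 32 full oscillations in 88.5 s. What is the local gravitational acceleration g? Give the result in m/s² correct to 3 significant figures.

T = 88.5/32 = 2.766 s.
From T = 2π√(L/g), g = 4π²L/T² = 4π² × 1.05/2.766² = 5.42 m/s².

5.42 m/s²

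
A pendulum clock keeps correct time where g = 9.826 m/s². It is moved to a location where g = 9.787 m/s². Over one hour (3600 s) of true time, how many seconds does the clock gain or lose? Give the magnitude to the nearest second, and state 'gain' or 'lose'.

The clock's period scales as T ∝ 1/√g, so T'/T = √(9.826/9.787) = 1.00199.
In 3600 s of true time the clock registers 3600/1.00199 = 3592.8 s, so it loses 7 s.

lose 7 s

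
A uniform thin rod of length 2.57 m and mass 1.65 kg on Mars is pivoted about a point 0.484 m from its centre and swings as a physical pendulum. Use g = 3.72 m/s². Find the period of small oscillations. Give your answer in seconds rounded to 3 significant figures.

4.15 s

For a physical pendulum T = 2π√(I/(mgd)), with d = 0.4840 m from pivot to centre of mass.
I_cm = mL²/12 = 1.65 × 2.57²/12 = 0.9082 kg·m²; I = I_cm + md² = 0.9082 + 1.65 × 0.4840² = 1.295 kg·m².
T = 2π√(1.295/(1.65 × 3.72 × 0.4840)) = 4.15 s.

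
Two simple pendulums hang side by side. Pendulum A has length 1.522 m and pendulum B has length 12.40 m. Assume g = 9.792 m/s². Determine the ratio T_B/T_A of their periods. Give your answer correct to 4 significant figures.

2.854

T ∝ √L, so T_B/T_A = √(L_B/L_A) = √(12.40/1.522) = 2.854.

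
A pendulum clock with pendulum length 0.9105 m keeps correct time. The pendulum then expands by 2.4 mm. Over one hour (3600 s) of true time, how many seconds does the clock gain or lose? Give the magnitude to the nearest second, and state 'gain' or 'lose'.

lose 5 s

T ∝ √L, so T'/T = √(0.91290/0.9105) = 1.00132.
In 3600 s of true time the clock registers 3600/1.00132 = 3595.3 s, so it loses 5 s.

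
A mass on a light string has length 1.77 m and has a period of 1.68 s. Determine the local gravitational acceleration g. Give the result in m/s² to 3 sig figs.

From T = 2π√(L/g), g = 4π²L/T² = 4π² × 1.77/1.680² = 24.8 m/s².

24.8 m/s²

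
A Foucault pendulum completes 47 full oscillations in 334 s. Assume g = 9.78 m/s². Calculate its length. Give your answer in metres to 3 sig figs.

T = 334/47 = 7.106 s.
From T = 2π√(L/g), L = gT²/(4π²) = 9.78 × 7.106²/(4π²) = 12.5 m.

12.5 m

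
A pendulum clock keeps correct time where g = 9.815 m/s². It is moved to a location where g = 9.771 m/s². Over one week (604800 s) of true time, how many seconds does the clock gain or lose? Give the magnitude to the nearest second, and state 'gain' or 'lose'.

lose 1357 s

The clock's period scales as T ∝ 1/√g, so T'/T = √(9.815/9.771) = 1.00225.
In 604800 s of true time the clock registers 604800/1.00225 = 603442.8 s, so it loses 1357 s.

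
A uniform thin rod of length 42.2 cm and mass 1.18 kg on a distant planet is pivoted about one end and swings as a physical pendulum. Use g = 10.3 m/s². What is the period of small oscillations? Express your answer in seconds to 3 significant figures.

For a physical pendulum T = 2π√(I/(mgd)), with d = 0.2110 m from pivot to centre of mass.
I_cm = mL²/12 = 1.18 × 0.422²/12 = 0.01751 kg·m²; I = I_cm + md² = 0.01751 + 1.18 × 0.2110² = 0.07005 kg·m².
T = 2π√(0.07005/(1.18 × 10.3 × 0.2110)) = 1.04 s.

1.04 s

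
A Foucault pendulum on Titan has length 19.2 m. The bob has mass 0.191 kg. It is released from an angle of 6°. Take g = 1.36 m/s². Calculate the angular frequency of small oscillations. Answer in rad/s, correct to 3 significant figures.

ω = √(g/L) = √(1.36/19.2) = 0.266 rad/s.

0.266 rad/s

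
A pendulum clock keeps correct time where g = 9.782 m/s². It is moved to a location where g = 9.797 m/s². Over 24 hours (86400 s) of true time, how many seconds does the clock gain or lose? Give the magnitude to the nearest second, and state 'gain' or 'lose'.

gain 66 s

The clock's period scales as T ∝ 1/√g, so T'/T = √(9.782/9.797) = 0.999234.
In 86400 s of true time the clock registers 86400/0.999234 = 86466.2 s, so it gains 66 s.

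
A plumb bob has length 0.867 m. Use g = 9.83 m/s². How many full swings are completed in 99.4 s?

53

T = 2π√(L/g) = 2π√(0.867/9.83) = 1.866 s.
Number of complete oscillations = ⌊99.4/1.866⌋ = ⌊53.27⌋ = 53.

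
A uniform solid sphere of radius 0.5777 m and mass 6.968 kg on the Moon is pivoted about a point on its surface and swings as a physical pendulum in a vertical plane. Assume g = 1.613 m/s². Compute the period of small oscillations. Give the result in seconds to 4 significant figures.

4.449 s

I_cm = (2/5)mr² = 0.93019 kg·m². The pivot is at distance d = 0.5777 m from the centre of mass.
By the parallel-axis theorem, I = I_cm + md² = 0.93019 + 2.3255 = 3.2557 kg·m².
T = 2π√(I/(mgd)) = 2π√(3.2557/(6.968 × 1.613 × 0.5777)) = 4.449 s.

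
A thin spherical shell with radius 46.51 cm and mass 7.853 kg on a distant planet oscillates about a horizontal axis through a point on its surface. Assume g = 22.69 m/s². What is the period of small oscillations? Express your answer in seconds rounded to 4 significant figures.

1.161 s

I_cm = (2/3)mr² = 1.1325 kg·m². The pivot is at distance d = 0.4651 m from the centre of mass.
By the parallel-axis theorem, I = I_cm + md² = 1.1325 + 1.6987 = 2.8312 kg·m².
T = 2π√(I/(mgd)) = 2π√(2.8312/(7.853 × 22.69 × 0.4651)) = 1.161 s.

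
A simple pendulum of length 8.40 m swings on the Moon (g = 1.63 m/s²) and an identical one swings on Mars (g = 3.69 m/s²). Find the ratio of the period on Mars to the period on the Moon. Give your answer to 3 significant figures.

0.665

T ∝ 1/√g, so T₂/T₁ = √(g₁/g₂) = √(1.63/3.69) = 0.665.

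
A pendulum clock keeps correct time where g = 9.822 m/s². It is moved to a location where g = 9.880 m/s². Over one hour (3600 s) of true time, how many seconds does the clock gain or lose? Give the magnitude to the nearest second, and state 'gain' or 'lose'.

The clock's period scales as T ∝ 1/√g, so T'/T = √(9.822/9.880) = 0.997060.
In 3600 s of true time the clock registers 3600/0.997060 = 3610.6 s, so it gains 11 s.

gain 11 s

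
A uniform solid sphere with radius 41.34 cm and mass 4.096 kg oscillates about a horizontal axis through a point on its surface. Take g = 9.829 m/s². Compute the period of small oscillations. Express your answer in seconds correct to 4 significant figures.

I_cm = (2/5)mr² = 0.28000 kg·m². The pivot is at distance d = 0.4134 m from the centre of mass.
By the parallel-axis theorem, I = I_cm + md² = 0.28000 + 0.70000 = 0.98001 kg·m².
T = 2π√(I/(mgd)) = 2π√(0.98001/(4.096 × 9.829 × 0.4134)) = 1.525 s.

1.525 s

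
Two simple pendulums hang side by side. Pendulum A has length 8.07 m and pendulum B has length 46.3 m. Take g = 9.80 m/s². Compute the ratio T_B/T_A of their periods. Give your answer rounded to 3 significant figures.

2.40

T ∝ √L, so T_B/T_A = √(L_B/L_A) = √(46.3/8.07) = 2.40.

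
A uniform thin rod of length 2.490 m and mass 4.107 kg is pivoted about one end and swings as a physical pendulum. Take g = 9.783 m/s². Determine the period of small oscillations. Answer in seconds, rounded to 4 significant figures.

For a physical pendulum T = 2π√(I/(mgd)), with d = 1.2450 m from pivot to centre of mass.
I_cm = mL²/12 = 4.107 × 2.490²/12 = 2.1220 kg·m²; I = I_cm + md² = 2.1220 + 4.107 × 1.2450² = 8.4879 kg·m².
T = 2π√(8.4879/(4.107 × 9.783 × 1.2450)) = 2.588 s.

2.588 s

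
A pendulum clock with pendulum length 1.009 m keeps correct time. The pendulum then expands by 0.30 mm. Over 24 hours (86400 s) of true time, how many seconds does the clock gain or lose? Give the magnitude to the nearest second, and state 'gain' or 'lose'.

T ∝ √L, so T'/T = √(1.00930/1.009) = 1.00015.
In 86400 s of true time the clock registers 86400/1.00015 = 86387.2 s, so it loses 13 s.

lose 13 s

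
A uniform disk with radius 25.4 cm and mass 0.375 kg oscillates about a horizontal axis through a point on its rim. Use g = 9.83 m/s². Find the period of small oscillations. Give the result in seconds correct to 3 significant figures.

1.24 s

I_cm = ½mr² = 0.01210 kg·m². The pivot is at distance d = 0.254 m from the centre of mass.
By the parallel-axis theorem, I = I_cm + md² = 0.01210 + 0.02419 = 0.03629 kg·m².
T = 2π√(I/(mgd)) = 2π√(0.03629/(0.375 × 9.83 × 0.254)) = 1.24 s.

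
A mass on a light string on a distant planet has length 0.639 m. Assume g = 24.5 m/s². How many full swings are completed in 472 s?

465

T = 2π√(L/g) = 2π√(0.639/24.5) = 1.015 s.
Number of complete oscillations = ⌊472/1.015⌋ = ⌊465.2⌋ = 465.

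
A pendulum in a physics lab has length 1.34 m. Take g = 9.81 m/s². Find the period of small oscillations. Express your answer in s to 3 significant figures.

2.32 s

T = 2π√(L/g) = 2π√(1.34/9.81) = 2π × 0.3696 = 2.32 s.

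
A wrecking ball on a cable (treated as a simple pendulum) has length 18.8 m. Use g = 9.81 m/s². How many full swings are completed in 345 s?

T = 2π√(L/g) = 2π√(18.8/9.81) = 8.698 s.
Number of complete oscillations = ⌊345/8.698⌋ = ⌊39.66⌋ = 39.

39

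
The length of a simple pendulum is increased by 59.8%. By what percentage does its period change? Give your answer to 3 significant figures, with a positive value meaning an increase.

26.4%

T ∝ √L, so T'/T = √(1.598) = 1.264.
Percentage change in T = (1.264 − 1) × 100% = 26.4%.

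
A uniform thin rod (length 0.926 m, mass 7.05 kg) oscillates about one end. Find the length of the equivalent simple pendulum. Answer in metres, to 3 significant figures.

The equivalent simple-pendulum length is L_eq = I/(md), where I is about the pivot and d = 0.4630 m.
I_cm = (1/12)mL² = 0.5038 kg·m², so I = I_cm + md² = 0.5038 + 1.511 = 2.015 kg·m².
L_eq = 2.015/(7.05 × 0.4630) = 0.617 m.

0.617 m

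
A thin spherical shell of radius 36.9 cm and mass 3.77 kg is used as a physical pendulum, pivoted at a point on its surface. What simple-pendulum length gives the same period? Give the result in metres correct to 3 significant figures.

0.615 m

The equivalent simple-pendulum length is L_eq = I/(md), where I is about the pivot and d = 0.3690 m.
I_cm = (2/3)mR² = 0.3422 kg·m², so I = I_cm + md² = 0.3422 + 0.5133 = 0.8555 kg·m².
L_eq = 0.8555/(3.77 × 0.3690) = 0.615 m.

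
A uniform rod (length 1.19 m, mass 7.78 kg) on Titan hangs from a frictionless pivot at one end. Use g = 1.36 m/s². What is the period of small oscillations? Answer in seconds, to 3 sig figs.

For a physical pendulum T = 2π√(I/(mgd)), with d = 0.5950 m from pivot to centre of mass.
I_cm = mL²/12 = 7.78 × 1.19²/12 = 0.9181 kg·m²; I = I_cm + md² = 0.9181 + 7.78 × 0.5950² = 3.672 kg·m².
T = 2π√(3.672/(7.78 × 1.36 × 0.5950)) = 4.80 s.

4.80 s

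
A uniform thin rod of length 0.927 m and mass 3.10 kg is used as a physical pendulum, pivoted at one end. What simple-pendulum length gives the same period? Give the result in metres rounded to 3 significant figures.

The equivalent simple-pendulum length is L_eq = I/(md), where I is about the pivot and d = 0.4635 m.
I_cm = (1/12)mL² = 0.2220 kg·m², so I = I_cm + md² = 0.2220 + 0.6660 = 0.8880 kg·m².
L_eq = 0.8880/(3.10 × 0.4635) = 0.618 m.

0.618 m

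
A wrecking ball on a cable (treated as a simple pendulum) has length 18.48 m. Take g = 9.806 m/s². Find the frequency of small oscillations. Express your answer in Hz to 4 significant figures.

0.1159 Hz

T = 2π√(L/g) = 2π√(18.48/9.806) = 8.6255 s, so f = 1/T = 0.1159 Hz.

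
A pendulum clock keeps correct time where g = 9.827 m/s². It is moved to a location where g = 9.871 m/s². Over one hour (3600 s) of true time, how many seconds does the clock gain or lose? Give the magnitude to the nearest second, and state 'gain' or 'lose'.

The clock's period scales as T ∝ 1/√g, so T'/T = √(9.827/9.871) = 0.997769.
In 3600 s of true time the clock registers 3600/0.997769 = 3608.1 s, so it gains 8 s.

gain 8 s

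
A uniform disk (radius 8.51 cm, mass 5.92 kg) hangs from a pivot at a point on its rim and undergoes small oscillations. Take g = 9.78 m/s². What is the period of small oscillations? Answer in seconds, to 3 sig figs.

I_cm = ½mr² = 0.02144 kg·m². The pivot is at distance d = 0.0851 m from the centre of mass.
By the parallel-axis theorem, I = I_cm + md² = 0.02144 + 0.04287 = 0.06431 kg·m².
T = 2π√(I/(mgd)) = 2π√(0.06431/(5.92 × 9.78 × 0.0851)) = 0.718 s.

0.718 s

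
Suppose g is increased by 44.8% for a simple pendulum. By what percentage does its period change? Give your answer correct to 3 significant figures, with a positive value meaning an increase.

T ∝ 1/√g, so T'/T = 1/√(1.448) = 0.8310.
Percentage change in T = (0.8310 − 1) × 100% = -16.9%.

-16.9%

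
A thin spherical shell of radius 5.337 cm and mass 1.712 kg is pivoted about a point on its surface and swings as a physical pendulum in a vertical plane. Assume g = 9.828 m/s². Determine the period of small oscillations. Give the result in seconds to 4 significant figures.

I_cm = (2/3)mr² = 0.0032509 kg·m². The pivot is at distance d = 0.05337 m from the centre of mass.
By the parallel-axis theorem, I = I_cm + md² = 0.0032509 + 0.0048764 = 0.0081273 kg·m².
T = 2π√(I/(mgd)) = 2π√(0.0081273/(1.712 × 9.828 × 0.05337)) = 0.5978 s.

0.5978 s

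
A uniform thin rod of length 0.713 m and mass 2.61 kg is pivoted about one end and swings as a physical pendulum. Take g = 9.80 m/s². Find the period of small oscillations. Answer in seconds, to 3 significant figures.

For a physical pendulum T = 2π√(I/(mgd)), with d = 0.3565 m from pivot to centre of mass.
I_cm = mL²/12 = 2.61 × 0.713²/12 = 0.1106 kg·m²; I = I_cm + md² = 0.1106 + 2.61 × 0.3565² = 0.4423 kg·m².
T = 2π√(0.4423/(2.61 × 9.80 × 0.3565)) = 1.38 s.

1.38 s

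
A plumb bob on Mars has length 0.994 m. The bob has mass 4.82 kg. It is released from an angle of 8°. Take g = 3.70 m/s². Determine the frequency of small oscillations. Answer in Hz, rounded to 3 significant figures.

0.307 Hz

T = 2π√(L/g) = 2π√(0.994/3.70) = 3.257 s, so f = 1/T = 0.307 Hz.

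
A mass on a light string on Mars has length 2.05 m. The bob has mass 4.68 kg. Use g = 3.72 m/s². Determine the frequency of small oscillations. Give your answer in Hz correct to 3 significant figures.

0.214 Hz

T = 2π√(L/g) = 2π√(2.05/3.72) = 4.664 s, so f = 1/T = 0.214 Hz.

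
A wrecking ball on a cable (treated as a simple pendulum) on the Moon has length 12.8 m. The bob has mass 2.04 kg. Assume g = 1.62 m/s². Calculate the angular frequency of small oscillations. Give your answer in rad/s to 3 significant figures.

0.356 rad/s

ω = √(g/L) = √(1.62/12.8) = 0.356 rad/s.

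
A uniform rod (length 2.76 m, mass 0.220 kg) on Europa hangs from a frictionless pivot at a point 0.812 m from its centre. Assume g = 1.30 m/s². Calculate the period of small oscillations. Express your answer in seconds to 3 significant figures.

6.96 s

For a physical pendulum T = 2π√(I/(mgd)), with d = 0.8120 m from pivot to centre of mass.
I_cm = mL²/12 = 0.220 × 2.76²/12 = 0.1397 kg·m²; I = I_cm + md² = 0.1397 + 0.220 × 0.8120² = 0.2847 kg·m².
T = 2π√(0.2847/(0.220 × 1.30 × 0.8120)) = 6.96 s.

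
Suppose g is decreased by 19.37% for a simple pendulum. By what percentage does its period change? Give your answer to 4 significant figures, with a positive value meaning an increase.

11.37%

T ∝ 1/√g, so T'/T = 1/√(0.80630) = 1.1137.
Percentage change in T = (1.1137 − 1) × 100% = 11.37%.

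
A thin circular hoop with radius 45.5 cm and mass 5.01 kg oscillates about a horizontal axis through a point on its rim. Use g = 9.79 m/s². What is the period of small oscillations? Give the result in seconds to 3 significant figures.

1.92 s

I_cm = mr² = 1.037 kg·m². The pivot is at distance d = 0.455 m from the centre of mass.
By the parallel-axis theorem, I = I_cm + md² = 1.037 + 1.037 = 2.074 kg·m².
T = 2π√(I/(mgd)) = 2π√(2.074/(5.01 × 9.79 × 0.455)) = 1.92 s.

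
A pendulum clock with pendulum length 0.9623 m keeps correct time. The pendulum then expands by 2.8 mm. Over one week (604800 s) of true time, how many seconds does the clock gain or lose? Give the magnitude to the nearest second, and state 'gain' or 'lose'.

lose 878 s

T ∝ √L, so T'/T = √(0.96510/0.9623) = 1.00145.
In 604800 s of true time the clock registers 604800/1.00145 = 603922.0 s, so it loses 878 s.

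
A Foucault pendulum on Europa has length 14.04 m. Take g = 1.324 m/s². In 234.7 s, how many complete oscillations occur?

T = 2π√(L/g) = 2π√(14.04/1.324) = 20.461 s.
Number of complete oscillations = ⌊234.7/20.461⌋ = ⌊11.471⌋ = 11.

11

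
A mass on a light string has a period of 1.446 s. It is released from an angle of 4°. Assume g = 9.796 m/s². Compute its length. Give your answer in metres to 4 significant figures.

0.5188 m

From T = 2π√(L/g), L = gT²/(4π²) = 9.796 × 1.4460²/(4π²) = 0.5188 m.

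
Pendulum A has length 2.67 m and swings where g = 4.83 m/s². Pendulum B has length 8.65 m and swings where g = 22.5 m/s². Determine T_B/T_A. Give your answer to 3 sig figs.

T = 2π√(L/g), so T_B/T_A = √((L_B/g_B)/(L_A/g_A)) = √((8.65/22.5)/(2.67/4.83)) = 0.834.

0.834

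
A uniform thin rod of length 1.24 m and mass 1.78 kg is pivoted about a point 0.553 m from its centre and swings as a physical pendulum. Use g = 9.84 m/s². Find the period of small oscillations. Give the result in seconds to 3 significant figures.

1.77 s

For a physical pendulum T = 2π√(I/(mgd)), with d = 0.5530 m from pivot to centre of mass.
I_cm = mL²/12 = 1.78 × 1.24²/12 = 0.2281 kg·m²; I = I_cm + md² = 0.2281 + 1.78 × 0.5530² = 0.7724 kg·m².
T = 2π√(0.7724/(1.78 × 9.84 × 0.5530)) = 1.77 s.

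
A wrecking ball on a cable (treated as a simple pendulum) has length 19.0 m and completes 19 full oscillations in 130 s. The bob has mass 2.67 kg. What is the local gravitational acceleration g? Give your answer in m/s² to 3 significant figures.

T = 130/19 = 6.842 s.
From T = 2π√(L/g), g = 4π²L/T² = 4π² × 19.0/6.842² = 16.0 m/s².

16.0 m/s²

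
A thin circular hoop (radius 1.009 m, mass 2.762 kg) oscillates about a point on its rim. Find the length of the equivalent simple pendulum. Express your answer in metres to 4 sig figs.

2.018 m

The equivalent simple-pendulum length is L_eq = I/(md), where I is about the pivot and d = 1.0090 m.
I_cm = mR² = 2.8119 kg·m², so I = I_cm + md² = 2.8119 + 2.8119 = 5.6239 kg·m².
L_eq = 5.6239/(2.762 × 1.0090) = 2.018 m.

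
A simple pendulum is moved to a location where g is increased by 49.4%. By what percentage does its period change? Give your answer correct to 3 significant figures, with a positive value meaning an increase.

-18.2%

T ∝ 1/√g, so T'/T = 1/√(1.494) = 0.8181.
Percentage change in T = (0.8181 − 1) × 100% = -18.2%.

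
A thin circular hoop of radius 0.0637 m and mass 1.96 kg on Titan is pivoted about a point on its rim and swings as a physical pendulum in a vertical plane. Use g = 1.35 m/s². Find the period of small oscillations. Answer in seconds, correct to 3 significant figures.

I_cm = mr² = 0.007953 kg·m². The pivot is at distance d = 0.0637 m from the centre of mass.
By the parallel-axis theorem, I = I_cm + md² = 0.007953 + 0.007953 = 0.01591 kg·m².
T = 2π√(I/(mgd)) = 2π√(0.01591/(1.96 × 1.35 × 0.0637)) = 1.93 s.

1.93 s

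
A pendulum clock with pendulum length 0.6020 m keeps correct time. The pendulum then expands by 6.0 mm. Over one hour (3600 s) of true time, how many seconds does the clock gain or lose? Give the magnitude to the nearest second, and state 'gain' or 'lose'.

T ∝ √L, so T'/T = √(0.60800/0.6020) = 1.00497.
In 3600 s of true time the clock registers 3600/1.00497 = 3582.2 s, so it loses 18 s.

lose 18 s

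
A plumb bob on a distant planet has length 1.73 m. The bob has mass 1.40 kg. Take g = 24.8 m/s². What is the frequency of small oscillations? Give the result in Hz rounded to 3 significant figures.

T = 2π√(L/g) = 2π√(1.73/24.8) = 1.659 s, so f = 1/T = 0.603 Hz.

0.603 Hz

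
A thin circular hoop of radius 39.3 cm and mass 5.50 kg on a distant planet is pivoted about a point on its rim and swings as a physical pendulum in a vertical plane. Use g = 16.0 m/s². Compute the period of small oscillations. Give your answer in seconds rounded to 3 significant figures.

I_cm = mr² = 0.8495 kg·m². The pivot is at distance d = 0.393 m from the centre of mass.
By the parallel-axis theorem, I = I_cm + md² = 0.8495 + 0.8495 = 1.699 kg·m².
T = 2π√(I/(mgd)) = 2π√(1.699/(5.50 × 16.0 × 0.393)) = 1.39 s.

1.39 s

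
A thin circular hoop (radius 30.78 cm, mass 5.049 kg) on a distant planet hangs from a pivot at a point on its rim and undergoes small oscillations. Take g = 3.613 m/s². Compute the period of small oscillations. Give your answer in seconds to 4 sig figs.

2.594 s

I_cm = mr² = 0.47835 kg·m². The pivot is at distance d = 0.3078 m from the centre of mass.
By the parallel-axis theorem, I = I_cm + md² = 0.47835 + 0.47835 = 0.95669 kg·m².
T = 2π√(I/(mgd)) = 2π√(0.95669/(5.049 × 3.613 × 0.3078)) = 2.594 s.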